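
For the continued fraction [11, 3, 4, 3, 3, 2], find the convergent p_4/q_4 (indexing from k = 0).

1572/139

Using pₖ = aₖpₖ₋₁ + pₖ₋₂, qₖ = aₖqₖ₋₁ + qₖ₋₂ (with p₋₁=1, p₋₂=0, q₋₁=0, q₋₂=1):
  k=0: a=11, p=11, q=1
  k=1: a=3, p=34, q=3
  k=2: a=4, p=147, q=13
  k=3: a=3, p=475, q=42
  k=4: a=3, p=1572, q=139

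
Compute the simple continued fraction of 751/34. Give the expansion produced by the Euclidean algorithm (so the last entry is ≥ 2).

[22; 11, 3]

751 = 22*34 + 3
34 = 11*3 + 1
3 = 3*1 + 0  (stop)
So 751/34 = [22; 11, 3].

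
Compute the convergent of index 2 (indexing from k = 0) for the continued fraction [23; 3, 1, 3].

93/4

Using pₖ = aₖpₖ₋₁ + pₖ₋₂, qₖ = aₖqₖ₋₁ + qₖ₋₂ (with p₋₁=1, p₋₂=0, q₋₁=0, q₋₂=1):
  k=0: a=23, p=23, q=1
  k=1: a=3, p=70, q=3
  k=2: a=1, p=93, q=4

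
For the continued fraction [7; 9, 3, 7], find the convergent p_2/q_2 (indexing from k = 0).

199/28

Using pₖ = aₖpₖ₋₁ + pₖ₋₂, qₖ = aₖqₖ₋₁ + qₖ₋₂ (with p₋₁=1, p₋₂=0, q₋₁=0, q₋₂=1):
  k=0: a=7, p=7, q=1
  k=1: a=9, p=64, q=9
  k=2: a=3, p=199, q=28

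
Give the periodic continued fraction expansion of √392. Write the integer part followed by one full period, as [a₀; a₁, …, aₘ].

[19; 1, 3, 1, 38]

a₀ = ⌊√392⌋ = 19.
With m₀=0, d₀=1 and mₖ₊₁ = dₖaₖ − mₖ, dₖ₊₁ = (n − mₖ₊₁²)/dₖ, aₖ₊₁ = ⌊(a₀+mₖ₊₁)/dₖ₊₁⌋:
  k=1: m=19, d=31, a=1
  k=2: m=12, d=8, a=3
  k=3: m=12, d=31, a=1
  k=4: m=19, d=1, a=38
d=1 and a=2a₀=38 at k=4, so the next step gives (m, d) = (19, 31) again — its k=1 value — and the period has length 4.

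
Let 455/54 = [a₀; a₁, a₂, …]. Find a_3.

455 = 8·54 + 23   →  a_0 = 8
54 = 2·23 + 8   →  a_1 = 2
23 = 2·8 + 7   →  a_2 = 2
8 = 1·7 + 1   →  a_3 = 1

1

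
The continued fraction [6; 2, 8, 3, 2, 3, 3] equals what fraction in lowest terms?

8989/1389

Using pₖ = aₖpₖ₋₁ + pₖ₋₂ and qₖ = aₖqₖ₋₁ + qₖ₋₂:
  k=0: a=6, p=6, q=1
  k=1: a=2, p=13, q=2
  k=2: a=8, p=110, q=17
  k=3: a=3, p=343, q=53
  k=4: a=2, p=796, q=123
  k=5: a=3, p=2731, q=422
  k=6: a=3, p=8989, q=1389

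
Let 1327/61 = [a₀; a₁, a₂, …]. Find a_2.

1327 = 21·61 + 46   →  a_0 = 21
61 = 1·46 + 15   →  a_1 = 1
46 = 3·15 + 1   →  a_2 = 3

3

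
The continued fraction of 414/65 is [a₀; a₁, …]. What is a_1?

414 = 6·65 + 24   →  a_0 = 6
65 = 2·24 + 17   →  a_1 = 2

2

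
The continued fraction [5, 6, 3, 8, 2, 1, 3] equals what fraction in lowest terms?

Fold from the inside: start with 3/1.
  1 + 1/3 = 4/3
  2 + 3/4 = 11/4
  8 + 4/11 = 92/11
  3 + 11/92 = 287/92
  6 + 92/287 = 1814/287
  5 + 287/1814 = 9357/1814

9357/1814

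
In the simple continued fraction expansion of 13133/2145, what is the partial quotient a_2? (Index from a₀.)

6

13133 = 6·2145 + 263   →  a_0 = 6
2145 = 8·263 + 41   →  a_1 = 8
263 = 6·41 + 17   →  a_2 = 6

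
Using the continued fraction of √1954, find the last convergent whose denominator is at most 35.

221/5

√1954 = [44; 4, 1, 9, 44, 9, 1, 4, 88, …] (period length 8).
Convergents:
  p_0/q_0 = 44/1
  p_1/q_1 = 177/4
  p_2/q_2 = 221/5
  p_3/q_3 = 2166/49
q_2 = 5 ≤ 35 < 49 = q_3, so the answer is 221/5.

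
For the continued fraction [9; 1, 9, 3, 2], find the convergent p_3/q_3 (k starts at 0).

Using pₖ = aₖpₖ₋₁ + pₖ₋₂, qₖ = aₖqₖ₋₁ + qₖ₋₂ (with p₋₁=1, p₋₂=0, q₋₁=0, q₋₂=1):
  k=0: a=9, p=9, q=1
  k=1: a=1, p=10, q=1
  k=2: a=9, p=99, q=10
  k=3: a=3, p=307, q=31

307/31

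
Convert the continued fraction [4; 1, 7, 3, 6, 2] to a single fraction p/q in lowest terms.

1664/341

Using pₖ = aₖpₖ₋₁ + pₖ₋₂ and qₖ = aₖqₖ₋₁ + qₖ₋₂:
  k=0: a=4, p=4, q=1
  k=1: a=1, p=5, q=1
  k=2: a=7, p=39, q=8
  k=3: a=3, p=122, q=25
  k=4: a=6, p=771, q=158
  k=5: a=2, p=1664, q=341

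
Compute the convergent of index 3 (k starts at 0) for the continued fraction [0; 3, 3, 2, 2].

Using pₖ = aₖpₖ₋₁ + pₖ₋₂, qₖ = aₖqₖ₋₁ + qₖ₋₂ (with p₋₁=1, p₋₂=0, q₋₁=0, q₋₂=1):
  k=0: a=0, p=0, q=1
  k=1: a=3, p=1, q=3
  k=2: a=3, p=3, q=10
  k=3: a=2, p=7, q=23

7/23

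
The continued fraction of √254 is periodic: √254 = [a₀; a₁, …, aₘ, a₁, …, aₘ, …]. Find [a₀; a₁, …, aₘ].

a₀ = ⌊√254⌋ = 15.
With m₀=0, d₀=1 and mₖ₊₁ = dₖaₖ − mₖ, dₖ₊₁ = (n − mₖ₊₁²)/dₖ, aₖ₊₁ = ⌊(a₀+mₖ₊₁)/dₖ₊₁⌋:
  k=1: m=15, d=29, a=1
  k=2: m=14, d=2, a=14
  k=3: m=14, d=29, a=1
  k=4: m=15, d=1, a=30
d=1 and a=2a₀=30 at k=4, so the next step gives (m, d) = (15, 29) again — its k=1 value — and the period has length 4.

[15; 1, 14, 1, 30]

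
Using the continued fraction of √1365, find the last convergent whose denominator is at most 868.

√1365 = [36; 1, 17, 2, 17, 1, 72, …] (period length 6).
Convergents:
  p_0/q_0 = 36/1
  p_1/q_1 = 37/1
  p_2/q_2 = 665/18
  p_3/q_3 = 1367/37
  p_4/q_4 = 23904/647
  p_5/q_5 = 25271/684
  p_6/q_6 = 1843416/49895
q_5 = 684 ≤ 868 < 49895 = q_6, so the answer is 25271/684.

25271/684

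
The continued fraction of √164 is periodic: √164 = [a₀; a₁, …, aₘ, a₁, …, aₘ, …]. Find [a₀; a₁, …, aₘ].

a₀ = ⌊√164⌋ = 12.
With m₀=0, d₀=1 and mₖ₊₁ = dₖaₖ − mₖ, dₖ₊₁ = (n − mₖ₊₁²)/dₖ, aₖ₊₁ = ⌊(a₀+mₖ₊₁)/dₖ₊₁⌋:
  k=1: m=12, d=20, a=1
  k=2: m=8, d=5, a=4
  k=3: m=12, d=4, a=6
  k=4: m=12, d=5, a=4
  k=5: m=8, d=20, a=1
  k=6: m=12, d=1, a=24
d=1 and a=2a₀=24 at k=6, so the next step gives (m, d) = (12, 20) again — its k=1 value — and the period has length 6.

[12; 1, 4, 6, 4, 1, 24]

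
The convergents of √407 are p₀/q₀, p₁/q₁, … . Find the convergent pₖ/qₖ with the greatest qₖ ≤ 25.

√407 = [20; 5, 1, 2, 1, 5, 40, …] (period length 6).
Convergents:
  p_0/q_0 = 20/1
  p_1/q_1 = 101/5
  p_2/q_2 = 121/6
  p_3/q_3 = 343/17
  p_4/q_4 = 464/23
  p_5/q_5 = 2663/132
q_4 = 23 ≤ 25 < 132 = q_5, so the answer is 464/23.

464/23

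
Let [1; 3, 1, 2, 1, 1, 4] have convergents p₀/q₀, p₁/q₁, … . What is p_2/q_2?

5/4

Using pₖ = aₖpₖ₋₁ + pₖ₋₂, qₖ = aₖqₖ₋₁ + qₖ₋₂ (with p₋₁=1, p₋₂=0, q₋₁=0, q₋₂=1):
  k=0: a=1, p=1, q=1
  k=1: a=3, p=4, q=3
  k=2: a=1, p=5, q=4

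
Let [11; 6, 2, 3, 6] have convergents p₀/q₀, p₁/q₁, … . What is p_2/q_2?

145/13

Using pₖ = aₖpₖ₋₁ + pₖ₋₂, qₖ = aₖqₖ₋₁ + qₖ₋₂ (with p₋₁=1, p₋₂=0, q₋₁=0, q₋₂=1):
  k=0: a=11, p=11, q=1
  k=1: a=6, p=67, q=6
  k=2: a=2, p=145, q=13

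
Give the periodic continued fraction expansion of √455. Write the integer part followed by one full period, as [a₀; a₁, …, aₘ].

a₀ = ⌊√455⌋ = 21.
With m₀=0, d₀=1 and mₖ₊₁ = dₖaₖ − mₖ, dₖ₊₁ = (n − mₖ₊₁²)/dₖ, aₖ₊₁ = ⌊(a₀+mₖ₊₁)/dₖ₊₁⌋:
  k=1: m=21, d=14, a=3
  k=2: m=21, d=1, a=42
d=1 and a=2a₀=42 at k=2, so the next step gives (m, d) = (21, 14) again — its k=1 value — and the period has length 2.

[21; 3, 42]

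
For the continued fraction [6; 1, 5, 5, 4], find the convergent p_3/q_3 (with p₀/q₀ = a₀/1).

Using pₖ = aₖpₖ₋₁ + pₖ₋₂, qₖ = aₖqₖ₋₁ + qₖ₋₂ (with p₋₁=1, p₋₂=0, q₋₁=0, q₋₂=1):
  k=0: a=6, p=6, q=1
  k=1: a=1, p=7, q=1
  k=2: a=5, p=41, q=6
  k=3: a=5, p=212, q=31

212/31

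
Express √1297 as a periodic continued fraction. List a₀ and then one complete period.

a₀ = ⌊√1297⌋ = 36.
With m₀=0, d₀=1 and mₖ₊₁ = dₖaₖ − mₖ, dₖ₊₁ = (n − mₖ₊₁²)/dₖ, aₖ₊₁ = ⌊(a₀+mₖ₊₁)/dₖ₊₁⌋:
  k=1: m=36, d=1, a=72
d=1 and a=2a₀=72 at k=1, so the next step gives (m, d) = (36, 1) again — its k=1 value — and the period has length 1.

[36; 72]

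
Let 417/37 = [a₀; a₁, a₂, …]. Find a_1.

3

417 = 11·37 + 10   →  a_0 = 11
37 = 3·10 + 7   →  a_1 = 3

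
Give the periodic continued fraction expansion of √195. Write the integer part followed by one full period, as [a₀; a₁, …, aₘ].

a₀ = ⌊√195⌋ = 13.
With m₀=0, d₀=1 and mₖ₊₁ = dₖaₖ − mₖ, dₖ₊₁ = (n − mₖ₊₁²)/dₖ, aₖ₊₁ = ⌊(a₀+mₖ₊₁)/dₖ₊₁⌋:
  k=1: m=13, d=26, a=1
  k=2: m=13, d=1, a=26
d=1 and a=2a₀=26 at k=2, so the next step gives (m, d) = (13, 26) again — its k=1 value — and the period has length 2.

[13; 1, 26]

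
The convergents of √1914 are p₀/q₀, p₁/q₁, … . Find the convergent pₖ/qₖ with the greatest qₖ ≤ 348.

15181/347

√1914 = [43; 1, 2, 1, 86, …] (period length 4).
Convergents:
  p_0/q_0 = 43/1
  p_1/q_1 = 44/1
  p_2/q_2 = 131/3
  p_3/q_3 = 175/4
  p_4/q_4 = 15181/347
  p_5/q_5 = 15356/351
q_4 = 347 ≤ 348 < 351 = q_5, so the answer is 15181/347.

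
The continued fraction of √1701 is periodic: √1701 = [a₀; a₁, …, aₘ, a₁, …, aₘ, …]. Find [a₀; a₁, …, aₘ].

[41; 4, 8, 1, 10, 1, 8, 4, 82]

a₀ = ⌊√1701⌋ = 41.
With m₀=0, d₀=1 and mₖ₊₁ = dₖaₖ − mₖ, dₖ₊₁ = (n − mₖ₊₁²)/dₖ, aₖ₊₁ = ⌊(a₀+mₖ₊₁)/dₖ₊₁⌋:
  k=1: m=41, d=20, a=4
  k=2: m=39, d=9, a=8
  k=3: m=33, d=68, a=1
  k=4: m=35, d=7, a=10
  k=5: m=35, d=68, a=1
  k=6: m=33, d=9, a=8
  k=7: m=39, d=20, a=4
  k=8: m=41, d=1, a=82
d=1 and a=2a₀=82 at k=8, so the next step gives (m, d) = (41, 20) again — its k=1 value — and the period has length 8.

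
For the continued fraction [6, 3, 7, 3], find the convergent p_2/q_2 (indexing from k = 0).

Using pₖ = aₖpₖ₋₁ + pₖ₋₂, qₖ = aₖqₖ₋₁ + qₖ₋₂ (with p₋₁=1, p₋₂=0, q₋₁=0, q₋₂=1):
  k=0: a=6, p=6, q=1
  k=1: a=3, p=19, q=3
  k=2: a=7, p=139, q=22

139/22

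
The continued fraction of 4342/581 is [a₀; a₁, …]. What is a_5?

1

4342 = 7·581 + 275   →  a_0 = 7
581 = 2·275 + 31   →  a_1 = 2
275 = 8·31 + 27   →  a_2 = 8
31 = 1·27 + 4   →  a_3 = 1
27 = 6·4 + 3   →  a_4 = 6
4 = 1·3 + 1   →  a_5 = 1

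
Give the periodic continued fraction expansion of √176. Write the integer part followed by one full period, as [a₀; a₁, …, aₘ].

[13; 3, 1, 3, 26]

a₀ = ⌊√176⌋ = 13.
With m₀=0, d₀=1 and mₖ₊₁ = dₖaₖ − mₖ, dₖ₊₁ = (n − mₖ₊₁²)/dₖ, aₖ₊₁ = ⌊(a₀+mₖ₊₁)/dₖ₊₁⌋:
  k=1: m=13, d=7, a=3
  k=2: m=8, d=16, a=1
  k=3: m=8, d=7, a=3
  k=4: m=13, d=1, a=26
d=1 and a=2a₀=26 at k=4, so the next step gives (m, d) = (13, 7) again — its k=1 value — and the period has length 4.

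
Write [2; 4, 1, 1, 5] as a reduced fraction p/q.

111/50

Using pₖ = aₖpₖ₋₁ + pₖ₋₂ and qₖ = aₖqₖ₋₁ + qₖ₋₂:
  k=0: a=2, p=2, q=1
  k=1: a=4, p=9, q=4
  k=2: a=1, p=11, q=5
  k=3: a=1, p=20, q=9
  k=4: a=5, p=111, q=50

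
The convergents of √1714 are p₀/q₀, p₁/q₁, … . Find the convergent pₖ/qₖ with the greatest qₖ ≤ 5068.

√1714 = [41; 2, 2, 82, …] (period length 3).
Convergents:
  p_0/q_0 = 41/1
  p_1/q_1 = 83/2
  p_2/q_2 = 207/5
  p_3/q_3 = 17057/412
  p_4/q_4 = 34321/829
  p_5/q_5 = 85699/2070
  p_6/q_6 = 7061639/170569
q_5 = 2070 ≤ 5068 < 170569 = q_6, so the answer is 85699/2070.

85699/2070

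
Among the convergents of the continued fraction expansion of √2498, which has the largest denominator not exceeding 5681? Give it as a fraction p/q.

√2498 = [49; 1, 48, 1, 98, …] (period length 4).
Convergents:
  p_0/q_0 = 49/1
  p_1/q_1 = 50/1
  p_2/q_2 = 2449/49
  p_3/q_3 = 2499/50
  p_4/q_4 = 247351/4949
  p_5/q_5 = 249850/4999
  p_6/q_6 = 12240151/244901
q_5 = 4999 ≤ 5681 < 244901 = q_6, so the answer is 249850/4999.

249850/4999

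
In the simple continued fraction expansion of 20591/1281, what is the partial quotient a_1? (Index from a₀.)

13

20591 = 16·1281 + 95   →  a_0 = 16
1281 = 13·95 + 46   →  a_1 = 13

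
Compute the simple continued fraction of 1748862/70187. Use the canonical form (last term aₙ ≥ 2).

1748862 = 24*70187 + 64374
70187 = 1*64374 + 5813
64374 = 11*5813 + 431
5813 = 13*431 + 210
431 = 2*210 + 11
210 = 19*11 + 1
11 = 11*1 + 0  (stop)
So 1748862/70187 = [24; 1, 11, 13, 2, 19, 11].

[24; 1, 11, 13, 2, 19, 11]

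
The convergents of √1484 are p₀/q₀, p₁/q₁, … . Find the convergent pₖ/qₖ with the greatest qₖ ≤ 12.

77/2

√1484 = [38; 1, 1, 10, 1, 1, 76, …] (period length 6).
Convergents:
  p_0/q_0 = 38/1
  p_1/q_1 = 39/1
  p_2/q_2 = 77/2
  p_3/q_3 = 809/21
q_2 = 2 ≤ 12 < 21 = q_3, so the answer is 77/2.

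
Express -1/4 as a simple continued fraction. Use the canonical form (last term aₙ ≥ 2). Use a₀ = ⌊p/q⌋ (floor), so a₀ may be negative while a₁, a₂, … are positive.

-1 = -1*4 + 3
4 = 1*3 + 1
3 = 3*1 + 0  (stop)
So -1/4 = [-1; 1, 3].

[-1; 1, 3]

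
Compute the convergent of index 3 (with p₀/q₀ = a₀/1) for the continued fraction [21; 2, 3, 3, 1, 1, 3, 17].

493/23

Using pₖ = aₖpₖ₋₁ + pₖ₋₂, qₖ = aₖqₖ₋₁ + qₖ₋₂ (with p₋₁=1, p₋₂=0, q₋₁=0, q₋₂=1):
  k=0: a=21, p=21, q=1
  k=1: a=2, p=43, q=2
  k=2: a=3, p=150, q=7
  k=3: a=3, p=493, q=23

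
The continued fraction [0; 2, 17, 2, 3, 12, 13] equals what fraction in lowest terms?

Fold from the inside: start with 13/1.
  12 + 1/13 = 157/13
  3 + 13/157 = 484/157
  2 + 157/484 = 1125/484
  17 + 484/1125 = 19609/1125
  2 + 1125/19609 = 40343/19609
  0 + 19609/40343 = 19609/40343

19609/40343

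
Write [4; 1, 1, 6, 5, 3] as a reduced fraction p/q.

Fold from the inside: start with 3/1.
  5 + 1/3 = 16/3
  6 + 3/16 = 99/16
  1 + 16/99 = 115/99
  1 + 99/115 = 214/115
  4 + 115/214 = 971/214

971/214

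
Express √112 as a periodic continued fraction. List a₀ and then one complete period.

[10; 1, 1, 2, 1, 1, 20]

a₀ = ⌊√112⌋ = 10.
With m₀=0, d₀=1 and mₖ₊₁ = dₖaₖ − mₖ, dₖ₊₁ = (n − mₖ₊₁²)/dₖ, aₖ₊₁ = ⌊(a₀+mₖ₊₁)/dₖ₊₁⌋:
  k=1: m=10, d=12, a=1
  k=2: m=2, d=9, a=1
  k=3: m=7, d=7, a=2
  k=4: m=7, d=9, a=1
  k=5: m=2, d=12, a=1
  k=6: m=10, d=1, a=20
d=1 and a=2a₀=20 at k=6, so the next step gives (m, d) = (10, 12) again — its k=1 value — and the period has length 6.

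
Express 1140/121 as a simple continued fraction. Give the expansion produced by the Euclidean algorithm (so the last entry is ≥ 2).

[9; 2, 2, 1, 2, 6]

1140 = 9×121 + 51
121 = 2×51 + 19
51 = 2×19 + 13
19 = 1×13 + 6
13 = 2×6 + 1
6 = 6×1 + 0  (stop)
So 1140/121 = [9; 2, 2, 1, 2, 6].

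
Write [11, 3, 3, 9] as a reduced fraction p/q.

Using pₖ = aₖpₖ₋₁ + pₖ₋₂ and qₖ = aₖqₖ₋₁ + qₖ₋₂:
  k=0: a=11, p=11, q=1
  k=1: a=3, p=34, q=3
  k=2: a=3, p=113, q=10
  k=3: a=9, p=1051, q=93

1051/93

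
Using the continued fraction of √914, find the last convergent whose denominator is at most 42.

√914 = [30; 4, 3, 3, 4, 60, …] (period length 5).
Convergents:
  p_0/q_0 = 30/1
  p_1/q_1 = 121/4
  p_2/q_2 = 393/13
  p_3/q_3 = 1300/43
q_2 = 13 ≤ 42 < 43 = q_3, so the answer is 393/13.

393/13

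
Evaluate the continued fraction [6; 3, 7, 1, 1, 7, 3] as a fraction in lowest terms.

Fold from the inside: start with 3/1.
  7 + 1/3 = 22/3
  1 + 3/22 = 25/22
  1 + 22/25 = 47/25
  7 + 25/47 = 354/47
  3 + 47/354 = 1109/354
  6 + 354/1109 = 7008/1109

7008/1109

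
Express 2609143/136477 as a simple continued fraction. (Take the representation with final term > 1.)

2609143 = 19×136477 + 16080
136477 = 8×16080 + 7837
16080 = 2×7837 + 406
7837 = 19×406 + 123
406 = 3×123 + 37
123 = 3×37 + 12
37 = 3×12 + 1
12 = 12×1 + 0  (stop)
So 2609143/136477 = [19; 8, 2, 19, 3, 3, 3, 12].

[19; 8, 2, 19, 3, 3, 3, 12]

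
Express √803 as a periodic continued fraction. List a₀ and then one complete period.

a₀ = ⌊√803⌋ = 28.
With m₀=0, d₀=1 and mₖ₊₁ = dₖaₖ − mₖ, dₖ₊₁ = (n − mₖ₊₁²)/dₖ, aₖ₊₁ = ⌊(a₀+mₖ₊₁)/dₖ₊₁⌋:
  k=1: m=28, d=19, a=2
  k=2: m=10, d=37, a=1
  k=3: m=27, d=2, a=27
  k=4: m=27, d=37, a=1
  k=5: m=10, d=19, a=2
  k=6: m=28, d=1, a=56
d=1 and a=2a₀=56 at k=6, so the next step gives (m, d) = (28, 19) again — its k=1 value — and the period has length 6.

[28; 2, 1, 27, 1, 2, 56]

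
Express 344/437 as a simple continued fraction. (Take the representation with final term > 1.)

344 = 0·437 + 344
437 = 1·344 + 93
344 = 3·93 + 65
93 = 1·65 + 28
65 = 2·28 + 9
28 = 3·9 + 1
9 = 9·1 + 0  (stop)
So 344/437 = [0; 1, 3, 1, 2, 3, 9].

[0; 1, 3, 1, 2, 3, 9]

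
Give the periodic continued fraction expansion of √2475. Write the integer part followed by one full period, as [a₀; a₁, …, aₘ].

a₀ = ⌊√2475⌋ = 49.
With m₀=0, d₀=1 and mₖ₊₁ = dₖaₖ − mₖ, dₖ₊₁ = (n − mₖ₊₁²)/dₖ, aₖ₊₁ = ⌊(a₀+mₖ₊₁)/dₖ₊₁⌋:
  k=1: m=49, d=74, a=1
  k=2: m=25, d=25, a=2
  k=3: m=25, d=74, a=1
  k=4: m=49, d=1, a=98
d=1 and a=2a₀=98 at k=4, so the next step gives (m, d) = (49, 74) again — its k=1 value — and the period has length 4.

[49; 1, 2, 1, 98]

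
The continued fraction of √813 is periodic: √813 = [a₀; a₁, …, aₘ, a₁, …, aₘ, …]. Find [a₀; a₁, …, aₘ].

[28; 1, 1, 18, 1, 1, 56]

a₀ = ⌊√813⌋ = 28.
With m₀=0, d₀=1 and mₖ₊₁ = dₖaₖ − mₖ, dₖ₊₁ = (n − mₖ₊₁²)/dₖ, aₖ₊₁ = ⌊(a₀+mₖ₊₁)/dₖ₊₁⌋:
  k=1: m=28, d=29, a=1
  k=2: m=1, d=28, a=1
  k=3: m=27, d=3, a=18
  k=4: m=27, d=28, a=1
  k=5: m=1, d=29, a=1
  k=6: m=28, d=1, a=56
d=1 and a=2a₀=56 at k=6, so the next step gives (m, d) = (28, 29) again — its k=1 value — and the period has length 6.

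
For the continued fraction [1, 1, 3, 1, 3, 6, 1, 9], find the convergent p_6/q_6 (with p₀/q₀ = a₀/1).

247/138

Using pₖ = aₖpₖ₋₁ + pₖ₋₂, qₖ = aₖqₖ₋₁ + qₖ₋₂ (with p₋₁=1, p₋₂=0, q₋₁=0, q₋₂=1):
  k=0: a=1, p=1, q=1
  k=1: a=1, p=2, q=1
  k=2: a=3, p=7, q=4
  k=3: a=1, p=9, q=5
  k=4: a=3, p=34, q=19
  k=5: a=6, p=213, q=119
  k=6: a=1, p=247, q=138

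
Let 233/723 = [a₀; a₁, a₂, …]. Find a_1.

3

233 = 0·723 + 233   →  a_0 = 0
723 = 3·233 + 24   →  a_1 = 3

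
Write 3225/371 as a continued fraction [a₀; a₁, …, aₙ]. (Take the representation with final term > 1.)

[8; 1, 2, 3, 1, 13, 2]

3225 = 8·371 + 257
371 = 1·257 + 114
257 = 2·114 + 29
114 = 3·29 + 27
29 = 1·27 + 2
27 = 13·2 + 1
2 = 2·1 + 0  (stop)
So 3225/371 = [8; 1, 2, 3, 1, 13, 2].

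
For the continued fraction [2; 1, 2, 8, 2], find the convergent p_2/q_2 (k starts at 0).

8/3

Using pₖ = aₖpₖ₋₁ + pₖ₋₂, qₖ = aₖqₖ₋₁ + qₖ₋₂ (with p₋₁=1, p₋₂=0, q₋₁=0, q₋₂=1):
  k=0: a=2, p=2, q=1
  k=1: a=1, p=3, q=1
  k=2: a=2, p=8, q=3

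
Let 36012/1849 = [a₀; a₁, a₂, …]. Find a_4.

36012 = 19·1849 + 881   →  a_0 = 19
1849 = 2·881 + 87   →  a_1 = 2
881 = 10·87 + 11   →  a_2 = 10
87 = 7·11 + 10   →  a_3 = 7
11 = 1·10 + 1   →  a_4 = 1

1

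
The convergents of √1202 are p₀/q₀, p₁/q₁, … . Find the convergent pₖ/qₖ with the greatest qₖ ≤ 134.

3571/103

√1202 = [34; 1, 2, 34, 2, 1, 68, …] (period length 6).
Convergents:
  p_0/q_0 = 34/1
  p_1/q_1 = 35/1
  p_2/q_2 = 104/3
  p_3/q_3 = 3571/103
  p_4/q_4 = 7246/209
q_3 = 103 ≤ 134 < 209 = q_4, so the answer is 3571/103.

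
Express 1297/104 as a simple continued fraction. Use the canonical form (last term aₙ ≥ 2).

1297 = 12*104 + 49
104 = 2*49 + 6
49 = 8*6 + 1
6 = 6*1 + 0  (stop)
So 1297/104 = [12; 2, 8, 6].

[12; 2, 8, 6]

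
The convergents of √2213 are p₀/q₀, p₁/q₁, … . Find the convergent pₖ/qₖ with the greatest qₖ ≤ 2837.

√2213 = [47; 23, 1, 1, 23, 94, …] (period length 5).
Convergents:
  p_0/q_0 = 47/1
  p_1/q_1 = 1082/23
  p_2/q_2 = 1129/24
  p_3/q_3 = 2211/47
  p_4/q_4 = 51982/1105
  p_5/q_5 = 4888519/103917
q_4 = 1105 ≤ 2837 < 103917 = q_5, so the answer is 51982/1105.

51982/1105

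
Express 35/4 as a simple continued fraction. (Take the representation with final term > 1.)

[8; 1, 3]

35 = 8·4 + 3
4 = 1·3 + 1
3 = 3·1 + 0  (stop)
So 35/4 = [8; 1, 3].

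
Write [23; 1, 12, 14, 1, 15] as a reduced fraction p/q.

74713/3123

Fold from the inside: start with 15/1.
  1 + 1/15 = 16/15
  14 + 15/16 = 239/16
  12 + 16/239 = 2884/239
  1 + 239/2884 = 3123/2884
  23 + 2884/3123 = 74713/3123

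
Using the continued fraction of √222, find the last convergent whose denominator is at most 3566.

44401/2980

√222 = [14; 1, 8, 1, 28, …] (period length 4).
Convergents:
  p_0/q_0 = 14/1
  p_1/q_1 = 15/1
  p_2/q_2 = 134/9
  p_3/q_3 = 149/10
  p_4/q_4 = 4306/289
  p_5/q_5 = 4455/299
  p_6/q_6 = 39946/2681
  p_7/q_7 = 44401/2980
  p_8/q_8 = 1283174/86121
q_7 = 2980 ≤ 3566 < 86121 = q_8, so the answer is 44401/2980.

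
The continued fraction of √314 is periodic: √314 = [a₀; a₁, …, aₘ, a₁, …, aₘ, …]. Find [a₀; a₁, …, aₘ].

[17; 1, 2, 1, 1, 2, 1, 34]

a₀ = ⌊√314⌋ = 17.
With m₀=0, d₀=1 and mₖ₊₁ = dₖaₖ − mₖ, dₖ₊₁ = (n − mₖ₊₁²)/dₖ, aₖ₊₁ = ⌊(a₀+mₖ₊₁)/dₖ₊₁⌋:
  k=1: m=17, d=25, a=1
  k=2: m=8, d=10, a=2
  k=3: m=12, d=17, a=1
  k=4: m=5, d=17, a=1
  k=5: m=12, d=10, a=2
  k=6: m=8, d=25, a=1
  k=7: m=17, d=1, a=34
d=1 and a=2a₀=34 at k=7, so the next step gives (m, d) = (17, 25) again — its k=1 value — and the period has length 7.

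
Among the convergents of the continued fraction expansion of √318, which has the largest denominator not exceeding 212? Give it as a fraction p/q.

3727/209

√318 = [17; 1, 4, 1, 34, …] (period length 4).
Convergents:
  p_0/q_0 = 17/1
  p_1/q_1 = 18/1
  p_2/q_2 = 89/5
  p_3/q_3 = 107/6
  p_4/q_4 = 3727/209
  p_5/q_5 = 3834/215
q_4 = 209 ≤ 212 < 215 = q_5, so the answer is 3727/209.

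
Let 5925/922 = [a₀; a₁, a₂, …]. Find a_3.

5925 = 6·922 + 393   →  a_0 = 6
922 = 2·393 + 136   →  a_1 = 2
393 = 2·136 + 121   →  a_2 = 2
136 = 1·121 + 15   →  a_3 = 1

1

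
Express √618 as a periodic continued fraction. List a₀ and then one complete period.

a₀ = ⌊√618⌋ = 24.
With m₀=0, d₀=1 and mₖ₊₁ = dₖaₖ − mₖ, dₖ₊₁ = (n − mₖ₊₁²)/dₖ, aₖ₊₁ = ⌊(a₀+mₖ₊₁)/dₖ₊₁⌋:
  k=1: m=24, d=42, a=1
  k=2: m=18, d=7, a=6
  k=3: m=24, d=6, a=8
  k=4: m=24, d=7, a=6
  k=5: m=18, d=42, a=1
  k=6: m=24, d=1, a=48
d=1 and a=2a₀=48 at k=6, so the next step gives (m, d) = (24, 42) again — its k=1 value — and the period has length 6.

[24; 1, 6, 8, 6, 1, 48]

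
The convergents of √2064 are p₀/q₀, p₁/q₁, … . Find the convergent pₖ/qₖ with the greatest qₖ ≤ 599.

√2064 = [45; 2, 3, 7, 3, 2, 90, …] (period length 6).
Convergents:
  p_0/q_0 = 45/1
  p_1/q_1 = 91/2
  p_2/q_2 = 318/7
  p_3/q_3 = 2317/51
  p_4/q_4 = 7269/160
  p_5/q_5 = 16855/371
  p_6/q_6 = 1524219/33550
q_5 = 371 ≤ 599 < 33550 = q_6, so the answer is 16855/371.

16855/371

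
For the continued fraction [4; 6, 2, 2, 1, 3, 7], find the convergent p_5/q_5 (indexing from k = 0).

694/167

Using pₖ = aₖpₖ₋₁ + pₖ₋₂, qₖ = aₖqₖ₋₁ + qₖ₋₂ (with p₋₁=1, p₋₂=0, q₋₁=0, q₋₂=1):
  k=0: a=4, p=4, q=1
  k=1: a=6, p=25, q=6
  k=2: a=2, p=54, q=13
  k=3: a=2, p=133, q=32
  k=4: a=1, p=187, q=45
  k=5: a=3, p=694, q=167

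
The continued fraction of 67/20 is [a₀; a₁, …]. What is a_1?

67 = 3·20 + 7   →  a_0 = 3
20 = 2·7 + 6   →  a_1 = 2

2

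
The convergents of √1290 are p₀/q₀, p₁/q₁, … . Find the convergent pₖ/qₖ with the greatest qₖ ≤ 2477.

30996/863

√1290 = [35; 1, 10, 1, 70, …] (period length 4).
Convergents:
  p_0/q_0 = 35/1
  p_1/q_1 = 36/1
  p_2/q_2 = 395/11
  p_3/q_3 = 431/12
  p_4/q_4 = 30565/851
  p_5/q_5 = 30996/863
  p_6/q_6 = 340525/9481
q_5 = 863 ≤ 2477 < 9481 = q_6, so the answer is 30996/863.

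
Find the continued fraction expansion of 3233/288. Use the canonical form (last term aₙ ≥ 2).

[11; 4, 2, 3, 9]

3233 = 11×288 + 65
288 = 4×65 + 28
65 = 2×28 + 9
28 = 3×9 + 1
9 = 9×1 + 0  (stop)
So 3233/288 = [11; 4, 2, 3, 9].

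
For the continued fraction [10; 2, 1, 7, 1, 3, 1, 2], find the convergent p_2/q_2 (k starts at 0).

Using pₖ = aₖpₖ₋₁ + pₖ₋₂, qₖ = aₖqₖ₋₁ + qₖ₋₂ (with p₋₁=1, p₋₂=0, q₋₁=0, q₋₂=1):
  k=0: a=10, p=10, q=1
  k=1: a=2, p=21, q=2
  k=2: a=1, p=31, q=3

31/3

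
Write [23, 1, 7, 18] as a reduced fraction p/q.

3462/145

Fold from the inside: start with 18/1.
  7 + 1/18 = 127/18
  1 + 18/127 = 145/127
  23 + 127/145 = 3462/145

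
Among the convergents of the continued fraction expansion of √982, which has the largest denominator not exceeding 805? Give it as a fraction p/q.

8837/282

√982 = [31; 2, 1, 30, 1, 2, 62, …] (period length 6).
Convergents:
  p_0/q_0 = 31/1
  p_1/q_1 = 63/2
  p_2/q_2 = 94/3
  p_3/q_3 = 2883/92
  p_4/q_4 = 2977/95
  p_5/q_5 = 8837/282
  p_6/q_6 = 550871/17579
q_5 = 282 ≤ 805 < 17579 = q_6, so the answer is 8837/282.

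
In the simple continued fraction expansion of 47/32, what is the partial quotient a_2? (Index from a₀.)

47 = 1·32 + 15   →  a_0 = 1
32 = 2·15 + 2   →  a_1 = 2
15 = 7·2 + 1   →  a_2 = 7

7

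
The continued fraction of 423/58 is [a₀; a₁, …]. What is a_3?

423 = 7·58 + 17   →  a_0 = 7
58 = 3·17 + 7   →  a_1 = 3
17 = 2·7 + 3   →  a_2 = 2
7 = 2·3 + 1   →  a_3 = 2

2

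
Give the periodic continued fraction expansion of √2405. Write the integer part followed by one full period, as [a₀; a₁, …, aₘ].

[49; 24, 1, 1, 24, 98]

a₀ = ⌊√2405⌋ = 49.
With m₀=0, d₀=1 and mₖ₊₁ = dₖaₖ − mₖ, dₖ₊₁ = (n − mₖ₊₁²)/dₖ, aₖ₊₁ = ⌊(a₀+mₖ₊₁)/dₖ₊₁⌋:
  k=1: m=49, d=4, a=24
  k=2: m=47, d=49, a=1
  k=3: m=2, d=49, a=1
  k=4: m=47, d=4, a=24
  k=5: m=49, d=1, a=98
d=1 and a=2a₀=98 at k=5, so the next step gives (m, d) = (49, 4) again — its k=1 value — and the period has length 5.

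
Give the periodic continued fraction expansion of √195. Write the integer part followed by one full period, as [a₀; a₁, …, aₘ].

a₀ = ⌊√195⌋ = 13.
With m₀=0, d₀=1 and mₖ₊₁ = dₖaₖ − mₖ, dₖ₊₁ = (n − mₖ₊₁²)/dₖ, aₖ₊₁ = ⌊(a₀+mₖ₊₁)/dₖ₊₁⌋:
  k=1: m=13, d=26, a=1
  k=2: m=13, d=1, a=26
d=1 and a=2a₀=26 at k=2, so the next step gives (m, d) = (13, 26) again — its k=1 value — and the period has length 2.

[13; 1, 26]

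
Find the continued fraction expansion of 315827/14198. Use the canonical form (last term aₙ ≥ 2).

315827 = 22*14198 + 3471
14198 = 4*3471 + 314
3471 = 11*314 + 17
314 = 18*17 + 8
17 = 2*8 + 1
8 = 8*1 + 0  (stop)
So 315827/14198 = [22; 4, 11, 18, 2, 8].

[22; 4, 11, 18, 2, 8]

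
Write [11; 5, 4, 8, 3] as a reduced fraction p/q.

6043/540

Using pₖ = aₖpₖ₋₁ + pₖ₋₂ and qₖ = aₖqₖ₋₁ + qₖ₋₂:
  k=0: a=11, p=11, q=1
  k=1: a=5, p=56, q=5
  k=2: a=4, p=235, q=21
  k=3: a=8, p=1936, q=173
  k=4: a=3, p=6043, q=540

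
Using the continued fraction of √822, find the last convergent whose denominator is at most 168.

2437/85

√822 = [28; 1, 2, 28, 2, 1, 56, …] (period length 6).
Convergents:
  p_0/q_0 = 28/1
  p_1/q_1 = 29/1
  p_2/q_2 = 86/3
  p_3/q_3 = 2437/85
  p_4/q_4 = 4960/173
q_3 = 85 ≤ 168 < 173 = q_4, so the answer is 2437/85.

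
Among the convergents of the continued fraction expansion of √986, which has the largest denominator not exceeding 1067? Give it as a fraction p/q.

19751/629

√986 = [31; 2, 2, 62, …] (period length 3).
Convergents:
  p_0/q_0 = 31/1
  p_1/q_1 = 63/2
  p_2/q_2 = 157/5
  p_3/q_3 = 9797/312
  p_4/q_4 = 19751/629
  p_5/q_5 = 49299/1570
q_4 = 629 ≤ 1067 < 1570 = q_5, so the answer is 19751/629.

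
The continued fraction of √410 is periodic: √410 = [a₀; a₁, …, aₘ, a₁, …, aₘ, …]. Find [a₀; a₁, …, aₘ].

[20; 4, 40]

a₀ = ⌊√410⌋ = 20.
With m₀=0, d₀=1 and mₖ₊₁ = dₖaₖ − mₖ, dₖ₊₁ = (n − mₖ₊₁²)/dₖ, aₖ₊₁ = ⌊(a₀+mₖ₊₁)/dₖ₊₁⌋:
  k=1: m=20, d=10, a=4
  k=2: m=20, d=1, a=40
d=1 and a=2a₀=40 at k=2, so the next step gives (m, d) = (20, 10) again — its k=1 value — and the period has length 2.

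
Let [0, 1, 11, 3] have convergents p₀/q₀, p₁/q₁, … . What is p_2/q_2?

11/12

Using pₖ = aₖpₖ₋₁ + pₖ₋₂, qₖ = aₖqₖ₋₁ + qₖ₋₂ (with p₋₁=1, p₋₂=0, q₋₁=0, q₋₂=1):
  k=0: a=0, p=0, q=1
  k=1: a=1, p=1, q=1
  k=2: a=11, p=11, q=12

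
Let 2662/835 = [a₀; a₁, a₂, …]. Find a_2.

2662 = 3·835 + 157   →  a_0 = 3
835 = 5·157 + 50   →  a_1 = 5
157 = 3·50 + 7   →  a_2 = 3

3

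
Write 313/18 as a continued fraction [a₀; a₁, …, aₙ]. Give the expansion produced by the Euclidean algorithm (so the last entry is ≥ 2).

313 = 17·18 + 7
18 = 2·7 + 4
7 = 1·4 + 3
4 = 1·3 + 1
3 = 3·1 + 0  (stop)
So 313/18 = [17; 2, 1, 1, 3].

[17; 2, 1, 1, 3]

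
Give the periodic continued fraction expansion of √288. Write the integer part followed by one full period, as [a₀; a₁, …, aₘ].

a₀ = ⌊√288⌋ = 16.
With m₀=0, d₀=1 and mₖ₊₁ = dₖaₖ − mₖ, dₖ₊₁ = (n − mₖ₊₁²)/dₖ, aₖ₊₁ = ⌊(a₀+mₖ₊₁)/dₖ₊₁⌋:
  k=1: m=16, d=32, a=1
  k=2: m=16, d=1, a=32
d=1 and a=2a₀=32 at k=2, so the next step gives (m, d) = (16, 32) again — its k=1 value — and the period has length 2.

[16; 1, 32]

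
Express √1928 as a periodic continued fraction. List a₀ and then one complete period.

a₀ = ⌊√1928⌋ = 43.
With m₀=0, d₀=1 and mₖ₊₁ = dₖaₖ − mₖ, dₖ₊₁ = (n − mₖ₊₁²)/dₖ, aₖ₊₁ = ⌊(a₀+mₖ₊₁)/dₖ₊₁⌋:
  k=1: m=43, d=79, a=1
  k=2: m=36, d=8, a=9
  k=3: m=36, d=79, a=1
  k=4: m=43, d=1, a=86
d=1 and a=2a₀=86 at k=4, so the next step gives (m, d) = (43, 79) again — its k=1 value — and the period has length 4.

[43; 1, 9, 1, 86]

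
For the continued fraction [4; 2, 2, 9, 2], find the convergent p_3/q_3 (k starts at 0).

Using pₖ = aₖpₖ₋₁ + pₖ₋₂, qₖ = aₖqₖ₋₁ + qₖ₋₂ (with p₋₁=1, p₋₂=0, q₋₁=0, q₋₂=1):
  k=0: a=4, p=4, q=1
  k=1: a=2, p=9, q=2
  k=2: a=2, p=22, q=5
  k=3: a=9, p=207, q=47

207/47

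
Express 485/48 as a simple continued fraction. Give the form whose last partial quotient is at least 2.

[10; 9, 1, 1, 2]

485 = 10×48 + 5
48 = 9×5 + 3
5 = 1×3 + 2
3 = 1×2 + 1
2 = 2×1 + 0  (stop)
So 485/48 = [10; 9, 1, 1, 2].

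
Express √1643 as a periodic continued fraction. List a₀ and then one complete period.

[40; 1, 1, 6, 1, 6, 1, 1, 80]

a₀ = ⌊√1643⌋ = 40.
With m₀=0, d₀=1 and mₖ₊₁ = dₖaₖ − mₖ, dₖ₊₁ = (n − mₖ₊₁²)/dₖ, aₖ₊₁ = ⌊(a₀+mₖ₊₁)/dₖ₊₁⌋:
  k=1: m=40, d=43, a=1
  k=2: m=3, d=38, a=1
  k=3: m=35, d=11, a=6
  k=4: m=31, d=62, a=1
  k=5: m=31, d=11, a=6
  k=6: m=35, d=38, a=1
  k=7: m=3, d=43, a=1
  k=8: m=40, d=1, a=80
d=1 and a=2a₀=80 at k=8, so the next step gives (m, d) = (40, 43) again — its k=1 value — and the period has length 8.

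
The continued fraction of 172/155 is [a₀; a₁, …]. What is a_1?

9

172 = 1·155 + 17   →  a_0 = 1
155 = 9·17 + 2   →  a_1 = 9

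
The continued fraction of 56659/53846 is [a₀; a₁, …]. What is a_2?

7

56659 = 1·53846 + 2813   →  a_0 = 1
53846 = 19·2813 + 399   →  a_1 = 19
2813 = 7·399 + 20   →  a_2 = 7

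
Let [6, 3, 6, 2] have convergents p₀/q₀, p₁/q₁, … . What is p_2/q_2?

Using pₖ = aₖpₖ₋₁ + pₖ₋₂, qₖ = aₖqₖ₋₁ + qₖ₋₂ (with p₋₁=1, p₋₂=0, q₋₁=0, q₋₂=1):
  k=0: a=6, p=6, q=1
  k=1: a=3, p=19, q=3
  k=2: a=6, p=120, q=19

120/19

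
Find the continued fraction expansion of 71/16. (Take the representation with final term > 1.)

71 = 4*16 + 7
16 = 2*7 + 2
7 = 3*2 + 1
2 = 2*1 + 0  (stop)
So 71/16 = [4; 2, 3, 2].

[4; 2, 3, 2]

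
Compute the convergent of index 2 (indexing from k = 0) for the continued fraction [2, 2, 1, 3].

Using pₖ = aₖpₖ₋₁ + pₖ₋₂, qₖ = aₖqₖ₋₁ + qₖ₋₂ (with p₋₁=1, p₋₂=0, q₋₁=0, q₋₂=1):
  k=0: a=2, p=2, q=1
  k=1: a=2, p=5, q=2
  k=2: a=1, p=7, q=3

7/3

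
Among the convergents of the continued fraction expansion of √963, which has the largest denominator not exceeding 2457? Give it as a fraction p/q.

59675/1923

√963 = [31; 31, 62, …] (period length 2).
Convergents:
  p_0/q_0 = 31/1
  p_1/q_1 = 962/31
  p_2/q_2 = 59675/1923
  p_3/q_3 = 1850887/59644
q_2 = 1923 ≤ 2457 < 59644 = q_3, so the answer is 59675/1923.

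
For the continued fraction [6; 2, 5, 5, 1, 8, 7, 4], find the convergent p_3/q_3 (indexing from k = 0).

368/57

Using pₖ = aₖpₖ₋₁ + pₖ₋₂, qₖ = aₖqₖ₋₁ + qₖ₋₂ (with p₋₁=1, p₋₂=0, q₋₁=0, q₋₂=1):
  k=0: a=6, p=6, q=1
  k=1: a=2, p=13, q=2
  k=2: a=5, p=71, q=11
  k=3: a=5, p=368, q=57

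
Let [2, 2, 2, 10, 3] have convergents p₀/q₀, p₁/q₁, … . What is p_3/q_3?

Using pₖ = aₖpₖ₋₁ + pₖ₋₂, qₖ = aₖqₖ₋₁ + qₖ₋₂ (with p₋₁=1, p₋₂=0, q₋₁=0, q₋₂=1):
  k=0: a=2, p=2, q=1
  k=1: a=2, p=5, q=2
  k=2: a=2, p=12, q=5
  k=3: a=10, p=125, q=52

125/52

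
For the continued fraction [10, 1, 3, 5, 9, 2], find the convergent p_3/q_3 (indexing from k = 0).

226/21

Using pₖ = aₖpₖ₋₁ + pₖ₋₂, qₖ = aₖqₖ₋₁ + qₖ₋₂ (with p₋₁=1, p₋₂=0, q₋₁=0, q₋₂=1):
  k=0: a=10, p=10, q=1
  k=1: a=1, p=11, q=1
  k=2: a=3, p=43, q=4
  k=3: a=5, p=226, q=21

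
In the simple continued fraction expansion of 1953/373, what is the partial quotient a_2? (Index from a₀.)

4

1953 = 5·373 + 88   →  a_0 = 5
373 = 4·88 + 21   →  a_1 = 4
88 = 4·21 + 4   →  a_2 = 4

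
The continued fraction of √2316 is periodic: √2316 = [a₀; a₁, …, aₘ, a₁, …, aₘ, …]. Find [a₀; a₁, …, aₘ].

[48; 8, 96]

a₀ = ⌊√2316⌋ = 48.
With m₀=0, d₀=1 and mₖ₊₁ = dₖaₖ − mₖ, dₖ₊₁ = (n − mₖ₊₁²)/dₖ, aₖ₊₁ = ⌊(a₀+mₖ₊₁)/dₖ₊₁⌋:
  k=1: m=48, d=12, a=8
  k=2: m=48, d=1, a=96
d=1 and a=2a₀=96 at k=2, so the next step gives (m, d) = (48, 12) again — its k=1 value — and the period has length 2.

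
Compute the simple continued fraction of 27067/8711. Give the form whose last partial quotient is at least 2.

[3; 9, 3, 16, 19]

27067 = 3×8711 + 934
8711 = 9×934 + 305
934 = 3×305 + 19
305 = 16×19 + 1
19 = 19×1 + 0  (stop)
So 27067/8711 = [3; 9, 3, 16, 19].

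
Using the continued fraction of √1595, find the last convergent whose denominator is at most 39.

639/16

√1595 = [39; 1, 14, 1, 78, …] (period length 4).
Convergents:
  p_0/q_0 = 39/1
  p_1/q_1 = 40/1
  p_2/q_2 = 599/15
  p_3/q_3 = 639/16
  p_4/q_4 = 50441/1263
q_3 = 16 ≤ 39 < 1263 = q_4, so the answer is 639/16.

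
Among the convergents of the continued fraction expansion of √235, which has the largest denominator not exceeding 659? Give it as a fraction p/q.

4231/276

√235 = [15; 3, 30, …] (period length 2).
Convergents:
  p_0/q_0 = 15/1
  p_1/q_1 = 46/3
  p_2/q_2 = 1395/91
  p_3/q_3 = 4231/276
  p_4/q_4 = 128325/8371
q_3 = 276 ≤ 659 < 8371 = q_4, so the answer is 4231/276.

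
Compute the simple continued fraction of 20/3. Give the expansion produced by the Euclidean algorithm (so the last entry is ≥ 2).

[6; 1, 2]

20 = 6·3 + 2
3 = 1·2 + 1
2 = 2·1 + 0  (stop)
So 20/3 = [6; 1, 2].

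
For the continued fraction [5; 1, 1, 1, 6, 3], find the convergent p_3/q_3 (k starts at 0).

17/3

Using pₖ = aₖpₖ₋₁ + pₖ₋₂, qₖ = aₖqₖ₋₁ + qₖ₋₂ (with p₋₁=1, p₋₂=0, q₋₁=0, q₋₂=1):
  k=0: a=5, p=5, q=1
  k=1: a=1, p=6, q=1
  k=2: a=1, p=11, q=2
  k=3: a=1, p=17, q=3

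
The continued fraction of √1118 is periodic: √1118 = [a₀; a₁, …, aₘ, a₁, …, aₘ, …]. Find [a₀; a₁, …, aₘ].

a₀ = ⌊√1118⌋ = 33.
With m₀=0, d₀=1 and mₖ₊₁ = dₖaₖ − mₖ, dₖ₊₁ = (n − mₖ₊₁²)/dₖ, aₖ₊₁ = ⌊(a₀+mₖ₊₁)/dₖ₊₁⌋:
  k=1: m=33, d=29, a=2
  k=2: m=25, d=17, a=3
  k=3: m=26, d=26, a=2
  k=4: m=26, d=17, a=3
  k=5: m=25, d=29, a=2
  k=6: m=33, d=1, a=66
d=1 and a=2a₀=66 at k=6, so the next step gives (m, d) = (33, 29) again — its k=1 value — and the period has length 6.

[33; 2, 3, 2, 3, 2, 66]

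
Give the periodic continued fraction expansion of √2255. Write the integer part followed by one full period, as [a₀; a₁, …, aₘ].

[47; 2, 18, 2, 94]

a₀ = ⌊√2255⌋ = 47.
With m₀=0, d₀=1 and mₖ₊₁ = dₖaₖ − mₖ, dₖ₊₁ = (n − mₖ₊₁²)/dₖ, aₖ₊₁ = ⌊(a₀+mₖ₊₁)/dₖ₊₁⌋:
  k=1: m=47, d=46, a=2
  k=2: m=45, d=5, a=18
  k=3: m=45, d=46, a=2
  k=4: m=47, d=1, a=94
d=1 and a=2a₀=94 at k=4, so the next step gives (m, d) = (47, 46) again — its k=1 value — and the period has length 4.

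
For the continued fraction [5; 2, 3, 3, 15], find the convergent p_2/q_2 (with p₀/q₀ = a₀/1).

Using pₖ = aₖpₖ₋₁ + pₖ₋₂, qₖ = aₖqₖ₋₁ + qₖ₋₂ (with p₋₁=1, p₋₂=0, q₋₁=0, q₋₂=1):
  k=0: a=5, p=5, q=1
  k=1: a=2, p=11, q=2
  k=2: a=3, p=38, q=7

38/7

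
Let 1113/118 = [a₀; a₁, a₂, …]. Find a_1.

2

1113 = 9·118 + 51   →  a_0 = 9
118 = 2·51 + 16   →  a_1 = 2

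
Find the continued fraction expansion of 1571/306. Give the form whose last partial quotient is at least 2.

[5; 7, 2, 6, 3]

1571 = 5×306 + 41
306 = 7×41 + 19
41 = 2×19 + 3
19 = 6×3 + 1
3 = 3×1 + 0  (stop)
So 1571/306 = [5; 7, 2, 6, 3].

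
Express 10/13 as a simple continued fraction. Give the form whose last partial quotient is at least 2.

10 = 0×13 + 10
13 = 1×10 + 3
10 = 3×3 + 1
3 = 3×1 + 0  (stop)
So 10/13 = [0; 1, 3, 3].

[0; 1, 3, 3]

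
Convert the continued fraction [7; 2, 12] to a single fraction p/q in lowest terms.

187/25

Fold from the inside: start with 12/1.
  2 + 1/12 = 25/12
  7 + 12/25 = 187/25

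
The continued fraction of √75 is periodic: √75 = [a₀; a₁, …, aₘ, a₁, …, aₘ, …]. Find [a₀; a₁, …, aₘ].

a₀ = ⌊√75⌋ = 8.
With m₀=0, d₀=1 and mₖ₊₁ = dₖaₖ − mₖ, dₖ₊₁ = (n − mₖ₊₁²)/dₖ, aₖ₊₁ = ⌊(a₀+mₖ₊₁)/dₖ₊₁⌋:
  k=1: m=8, d=11, a=1
  k=2: m=3, d=6, a=1
  k=3: m=3, d=11, a=1
  k=4: m=8, d=1, a=16
d=1 and a=2a₀=16 at k=4, so the next step gives (m, d) = (8, 11) again — its k=1 value — and the period has length 4.

[8; 1, 1, 1, 16]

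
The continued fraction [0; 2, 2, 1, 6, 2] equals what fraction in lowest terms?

43/101

Using pₖ = aₖpₖ₋₁ + pₖ₋₂ and qₖ = aₖqₖ₋₁ + qₖ₋₂:
  k=0: a=0, p=0, q=1
  k=1: a=2, p=1, q=2
  k=2: a=2, p=2, q=5
  k=3: a=1, p=3, q=7
  k=4: a=6, p=20, q=47
  k=5: a=2, p=43, q=101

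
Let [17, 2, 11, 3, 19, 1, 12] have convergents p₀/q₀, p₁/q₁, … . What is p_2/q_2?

402/23

Using pₖ = aₖpₖ₋₁ + pₖ₋₂, qₖ = aₖqₖ₋₁ + qₖ₋₂ (with p₋₁=1, p₋₂=0, q₋₁=0, q₋₂=1):
  k=0: a=17, p=17, q=1
  k=1: a=2, p=35, q=2
  k=2: a=11, p=402, q=23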